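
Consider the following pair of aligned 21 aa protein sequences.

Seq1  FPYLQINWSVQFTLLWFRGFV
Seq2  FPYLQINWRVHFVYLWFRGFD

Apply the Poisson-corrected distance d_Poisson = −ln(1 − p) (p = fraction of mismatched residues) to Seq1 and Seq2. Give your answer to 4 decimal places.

0.2719

The sequences differ at positions 9 (S/R), 11 (Q/H), 13 (T/V), 14 (L/Y), 21 (V/D).
p = 5/21 = 0.238095.
d = −ln(1 − 0.238095) = −ln(0.761905) = 0.2719.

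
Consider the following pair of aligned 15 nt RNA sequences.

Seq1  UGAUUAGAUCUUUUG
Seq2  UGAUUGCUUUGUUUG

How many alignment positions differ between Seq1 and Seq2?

The sequences differ at positions 6 (A/G), 7 (G/C), 8 (A/U), 10 (C/U), 11 (U/G).
That gives 5 mismatches out of 15 aligned sites, so the Hamming distance is 5.

5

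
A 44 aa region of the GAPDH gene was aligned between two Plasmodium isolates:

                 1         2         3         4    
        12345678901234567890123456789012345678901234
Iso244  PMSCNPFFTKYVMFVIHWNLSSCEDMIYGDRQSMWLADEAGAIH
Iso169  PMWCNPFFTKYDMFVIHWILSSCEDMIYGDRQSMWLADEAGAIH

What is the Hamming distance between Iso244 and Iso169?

3

Differing sites — 3:S/W; 12:V/D; 19:N/I.
That gives 3 mismatches out of 44 aligned sites, so the Hamming distance is 3.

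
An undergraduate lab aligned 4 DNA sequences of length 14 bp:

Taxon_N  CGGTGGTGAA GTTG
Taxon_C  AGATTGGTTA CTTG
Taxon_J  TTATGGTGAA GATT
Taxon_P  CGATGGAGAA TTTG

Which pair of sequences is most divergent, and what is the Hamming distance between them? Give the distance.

Pairwise Hamming distances:
  Taxon_N vs Taxon_C: 7
  Taxon_N vs Taxon_J: 5
  Taxon_N vs Taxon_P: 3
  Taxon_C vs Taxon_J: 9
  Taxon_C vs Taxon_P: 6
  Taxon_J vs Taxon_P: 6
The largest is 9, between Taxon_C and Taxon_J.

9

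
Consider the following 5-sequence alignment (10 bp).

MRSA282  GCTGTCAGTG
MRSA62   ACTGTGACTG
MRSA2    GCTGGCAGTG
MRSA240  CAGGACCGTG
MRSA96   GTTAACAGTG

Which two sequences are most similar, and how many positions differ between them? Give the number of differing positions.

1

Pairwise Hamming distances:
  MRSA282 vs MRSA62: 3
  MRSA282 vs MRSA2: 1
  MRSA282 vs MRSA240: 5
  MRSA282 vs MRSA96: 3
  MRSA62 vs MRSA2: 4
  MRSA62 vs MRSA240: 7
  MRSA62 vs MRSA96: 6
  MRSA2 vs MRSA240: 5
  MRSA2 vs MRSA96: 3
  MRSA240 vs MRSA96: 5
The smallest is 1, between MRSA282 and MRSA2.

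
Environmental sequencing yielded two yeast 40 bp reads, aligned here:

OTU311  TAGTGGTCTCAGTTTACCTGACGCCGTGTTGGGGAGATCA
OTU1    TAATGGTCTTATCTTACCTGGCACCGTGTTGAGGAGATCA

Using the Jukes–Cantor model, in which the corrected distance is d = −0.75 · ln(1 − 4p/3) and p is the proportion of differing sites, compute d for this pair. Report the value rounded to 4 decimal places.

The sequences differ at positions 3 (G/A), 10 (C/T), 12 (G/T), 13 (T/C), 21 (A/G), 23 (G/A), 32 (G/A).
p = 7/40 = 0.175000.
d = −0.75 · ln(1 − (4/3)·0.175000) = −0.75 · ln(0.766667) = −0.75 · (-0.265703) = 0.1993.

0.1993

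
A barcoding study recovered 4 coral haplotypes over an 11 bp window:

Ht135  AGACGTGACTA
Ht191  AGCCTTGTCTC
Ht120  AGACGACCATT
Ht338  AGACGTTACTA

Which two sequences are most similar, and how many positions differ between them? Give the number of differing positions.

Pairwise Hamming distances:
  Ht135 vs Ht191: 4
  Ht135 vs Ht120: 5
  Ht135 vs Ht338: 1
  Ht191 vs Ht120: 7
  Ht191 vs Ht338: 5
  Ht120 vs Ht338: 5
The smallest is 1, between Ht135 and Ht338.

1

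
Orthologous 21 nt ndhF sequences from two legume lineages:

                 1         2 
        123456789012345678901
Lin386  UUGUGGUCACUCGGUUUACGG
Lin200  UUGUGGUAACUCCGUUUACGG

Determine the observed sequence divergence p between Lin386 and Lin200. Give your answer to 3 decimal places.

The sequences differ at positions 8 (C/A), 13 (G/C).
There are 2 differences over 21 sites, so p = 2/21 = 0.095.

0.095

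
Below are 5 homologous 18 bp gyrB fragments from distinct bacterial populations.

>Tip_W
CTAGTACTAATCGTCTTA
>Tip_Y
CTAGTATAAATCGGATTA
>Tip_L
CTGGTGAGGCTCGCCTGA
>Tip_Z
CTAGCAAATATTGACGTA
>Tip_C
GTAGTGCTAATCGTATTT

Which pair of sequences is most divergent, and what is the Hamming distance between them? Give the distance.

Pairwise Hamming distances:
  Tip_W vs Tip_Y: 4
  Tip_W vs Tip_L: 8
  Tip_W vs Tip_Z: 7
  Tip_W vs Tip_C: 4
  Tip_Y vs Tip_L: 9
  Tip_Y vs Tip_Z: 7
  Tip_Y vs Tip_C: 6
  Tip_L vs Tip_Z: 10
  Tip_L vs Tip_C: 10
  Tip_Z vs Tip_C: 11
The largest is 11, between Tip_Z and Tip_C.

11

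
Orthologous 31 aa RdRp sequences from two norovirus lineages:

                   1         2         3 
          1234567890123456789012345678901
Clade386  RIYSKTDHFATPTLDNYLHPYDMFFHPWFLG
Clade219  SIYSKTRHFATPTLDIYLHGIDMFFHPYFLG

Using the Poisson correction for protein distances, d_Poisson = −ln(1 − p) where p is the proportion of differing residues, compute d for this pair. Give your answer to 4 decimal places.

The sequences differ at positions 1 (R/S), 7 (D/R), 16 (N/I), 20 (P/G), 21 (Y/I), 28 (W/Y).
p = 6/31 = 0.193548.
d = −ln(1 − 0.193548) = −ln(0.806452) = 0.2151.

0.2151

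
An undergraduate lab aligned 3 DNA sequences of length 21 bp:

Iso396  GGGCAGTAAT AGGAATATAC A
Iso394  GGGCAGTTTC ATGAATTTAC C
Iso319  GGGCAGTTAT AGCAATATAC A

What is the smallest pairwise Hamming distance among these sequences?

Pairwise Hamming distances:
  Iso396 vs Iso394: 6
  Iso396 vs Iso319: 2
  Iso394 vs Iso319: 6
The smallest is 2, between Iso396 and Iso319.

2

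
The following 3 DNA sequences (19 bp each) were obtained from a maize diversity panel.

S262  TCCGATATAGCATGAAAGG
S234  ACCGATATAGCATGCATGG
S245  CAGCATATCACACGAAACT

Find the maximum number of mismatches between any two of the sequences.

Pairwise Hamming distances:
  S262 vs S234: 3
  S262 vs S245: 9
  S234 vs S245: 11
The largest is 11, between S234 and S245.

11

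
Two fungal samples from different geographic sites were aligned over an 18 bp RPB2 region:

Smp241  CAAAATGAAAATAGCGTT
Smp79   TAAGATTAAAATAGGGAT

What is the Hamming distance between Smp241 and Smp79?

Differing sites — 1:C/T; 4:A/G; 7:G/T; 15:C/G; 17:T/A.
That gives 5 mismatches out of 18 aligned sites, so the Hamming distance is 5.

5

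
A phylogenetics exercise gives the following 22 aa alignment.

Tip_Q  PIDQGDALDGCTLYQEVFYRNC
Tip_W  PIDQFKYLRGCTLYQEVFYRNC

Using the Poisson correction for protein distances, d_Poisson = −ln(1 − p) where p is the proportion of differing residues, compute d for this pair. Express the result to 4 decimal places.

0.2007

The sequences differ at positions 5 (G/F), 6 (D/K), 7 (A/Y), 9 (D/R).
p = 4/22 = 0.181818.
d = −ln(1 − 0.181818) = −ln(0.818182) = 0.2007.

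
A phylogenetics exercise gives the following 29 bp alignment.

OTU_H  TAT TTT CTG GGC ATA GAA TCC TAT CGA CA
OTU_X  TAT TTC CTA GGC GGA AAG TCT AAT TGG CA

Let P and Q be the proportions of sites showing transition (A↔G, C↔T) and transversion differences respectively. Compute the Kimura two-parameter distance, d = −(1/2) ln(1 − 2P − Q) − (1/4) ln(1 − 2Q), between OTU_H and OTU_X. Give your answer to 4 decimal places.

Differing sites — 6:T/C (Ti); 9:G/A (Ti); 13:A/G (Ti); 14:T/G (Tv); 16:G/A (Ti); 18:A/G (Ti); 21:C/T (Ti); 22:T/A (Tv); 25:C/T (Ti); 27:A/G (Ti).
Of the 10 differences, 8 transitions and 2 transversions over 29 sites: P = 8/29 = 0.275862, Q = 2/29 = 0.068966.
d = −0.5·ln(0.379310) − 0.25·ln(0.862068) = −0.5·(-0.969401) − 0.25·(-0.148421) = 0.5218.

0.5218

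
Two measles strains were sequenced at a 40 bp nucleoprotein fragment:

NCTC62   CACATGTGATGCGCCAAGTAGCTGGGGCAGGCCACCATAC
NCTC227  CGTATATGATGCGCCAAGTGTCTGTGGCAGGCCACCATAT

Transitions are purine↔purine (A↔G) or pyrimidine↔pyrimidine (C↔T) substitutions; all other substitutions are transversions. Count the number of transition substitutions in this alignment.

5

The sequences differ at positions 2 (A/G, transition), 3 (C/T, transition), 6 (G/A, transition), 20 (A/G, transition), 21 (G/T, transversion), 25 (G/T, transversion), 40 (C/T, transition).
Of the 7 differences, 5 transitions and 2 transversions, so the answer is 5.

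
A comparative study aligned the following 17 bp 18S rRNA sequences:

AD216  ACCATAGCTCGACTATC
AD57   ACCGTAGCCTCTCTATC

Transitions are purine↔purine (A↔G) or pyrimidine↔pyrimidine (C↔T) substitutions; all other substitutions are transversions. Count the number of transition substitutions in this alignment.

Mismatches occur at site 4 (A↔G, transition), site 9 (T↔C, transition), site 10 (C↔T, transition), site 11 (G↔C, transversion), site 12 (A↔T, transversion).
Of the 5 differences, 3 transitions and 2 transversions, so the answer is 3.

3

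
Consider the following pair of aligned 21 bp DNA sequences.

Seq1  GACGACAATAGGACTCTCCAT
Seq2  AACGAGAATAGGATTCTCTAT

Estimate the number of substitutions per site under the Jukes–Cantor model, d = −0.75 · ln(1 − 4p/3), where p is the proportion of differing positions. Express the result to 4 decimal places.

0.2197

Differing sites — 1:G/A; 6:C/G; 14:C/T; 19:C/T.
p = 4/21 = 0.190476.
d = −0.75 · ln(1 − (4/3)·0.190476) = −0.75 · ln(0.746032) = −0.75 · (-0.292987) = 0.2197.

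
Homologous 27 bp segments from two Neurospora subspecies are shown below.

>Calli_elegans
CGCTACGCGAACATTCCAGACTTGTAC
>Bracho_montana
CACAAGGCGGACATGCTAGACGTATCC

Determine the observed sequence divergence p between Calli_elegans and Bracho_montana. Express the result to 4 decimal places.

0.3333

Mismatches occur at site 2 (G→A), site 4 (T→A), site 6 (C→G), site 10 (A→G), site 15 (T→G), site 17 (C→T), site 22 (T→G), site 24 (G→A), site 26 (A→C).
There are 9 differences over 27 sites, so p = 9/27 = 0.3333.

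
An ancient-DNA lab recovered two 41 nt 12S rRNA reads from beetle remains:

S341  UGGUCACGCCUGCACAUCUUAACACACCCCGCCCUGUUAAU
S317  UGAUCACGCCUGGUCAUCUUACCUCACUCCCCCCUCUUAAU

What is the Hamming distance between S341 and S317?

8

The sequences differ at positions 3 (G/A), 13 (C/G), 14 (A/U), 22 (A/C), 24 (A/U), 28 (C/U), 31 (G/C), 36 (G/C).
That gives 8 mismatches out of 41 aligned sites, so the Hamming distance is 8.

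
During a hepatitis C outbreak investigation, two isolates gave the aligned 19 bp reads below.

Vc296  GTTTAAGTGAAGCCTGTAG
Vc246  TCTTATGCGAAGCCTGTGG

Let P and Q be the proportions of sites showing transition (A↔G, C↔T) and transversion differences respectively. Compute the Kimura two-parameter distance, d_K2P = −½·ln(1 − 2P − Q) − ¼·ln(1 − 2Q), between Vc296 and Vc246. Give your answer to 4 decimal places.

0.3324

Differing sites — 1:G/T (Tv); 2:T/C (Ti); 6:A/T (Tv); 8:T/C (Ti); 18:A/G (Ti).
Of the 5 differences, 3 transitions and 2 transversions over 19 sites: P = 3/19 = 0.157895, Q = 2/19 = 0.105263.
d = −0.5·ln(0.578947) − 0.25·ln(0.789474) = −0.5·(-0.546544) − 0.25·(-0.236388) = 0.3324.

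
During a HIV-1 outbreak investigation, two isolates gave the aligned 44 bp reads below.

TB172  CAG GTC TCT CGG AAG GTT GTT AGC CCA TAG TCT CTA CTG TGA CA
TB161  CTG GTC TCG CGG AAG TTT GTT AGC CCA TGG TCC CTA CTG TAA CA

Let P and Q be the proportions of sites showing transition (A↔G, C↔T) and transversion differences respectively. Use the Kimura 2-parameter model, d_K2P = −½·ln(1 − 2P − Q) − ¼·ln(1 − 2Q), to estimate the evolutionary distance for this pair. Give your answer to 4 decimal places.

Mismatches occur at site 2 (A/T, transversion), site 9 (T/G, transversion), site 16 (G/T, transversion), site 29 (A/G, transition), site 33 (T/C, transition), site 41 (G/A, transition).
Of the 6 differences, 3 transitions and 3 transversions over 44 sites: P = 3/44 = 0.068182, Q = 3/44 = 0.068182.
d = −0.5·ln(0.795454) − 0.25·ln(0.863636) = −0.5·(-0.228842) − 0.25·(-0.146604) = 0.1511.

0.1511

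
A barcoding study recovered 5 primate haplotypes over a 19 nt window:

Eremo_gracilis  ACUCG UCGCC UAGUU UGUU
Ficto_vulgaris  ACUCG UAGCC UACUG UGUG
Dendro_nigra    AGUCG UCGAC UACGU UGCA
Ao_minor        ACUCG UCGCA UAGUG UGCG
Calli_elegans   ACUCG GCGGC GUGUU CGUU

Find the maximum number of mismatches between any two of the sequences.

Pairwise Hamming distances:
  Eremo_gracilis vs Ficto_vulgaris: 4
  Eremo_gracilis vs Dendro_nigra: 6
  Eremo_gracilis vs Ao_minor: 4
  Eremo_gracilis vs Calli_elegans: 5
  Ficto_vulgaris vs Dendro_nigra: 7
  Ficto_vulgaris vs Ao_minor: 4
  Ficto_vulgaris vs Calli_elegans: 9
  Dendro_nigra vs Ao_minor: 7
  Dendro_nigra vs Calli_elegans: 10
  Ao_minor vs Calli_elegans: 9
The largest is 10, between Dendro_nigra and Calli_elegans.

10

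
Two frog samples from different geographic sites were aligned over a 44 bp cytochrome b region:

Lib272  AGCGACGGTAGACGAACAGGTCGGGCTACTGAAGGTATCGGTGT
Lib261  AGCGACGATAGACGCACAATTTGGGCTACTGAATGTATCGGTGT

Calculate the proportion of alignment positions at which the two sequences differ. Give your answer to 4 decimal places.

Differing sites — 8:G/A; 15:A/C; 19:G/A; 20:G/T; 22:C/T; 34:G/T.
There are 6 differences over 44 sites, so p = 6/44 = 0.1364.

0.1364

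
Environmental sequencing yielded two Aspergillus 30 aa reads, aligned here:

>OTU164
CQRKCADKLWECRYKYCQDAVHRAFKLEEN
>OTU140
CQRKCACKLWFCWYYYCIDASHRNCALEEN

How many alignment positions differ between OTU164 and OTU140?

9

Differing sites — 7:D/C; 11:E/F; 13:R/W; 15:K/Y; 18:Q/I; 21:V/S; 24:A/N; 25:F/C; 26:K/A.
That gives 9 mismatches out of 30 aligned sites, so the Hamming distance is 9.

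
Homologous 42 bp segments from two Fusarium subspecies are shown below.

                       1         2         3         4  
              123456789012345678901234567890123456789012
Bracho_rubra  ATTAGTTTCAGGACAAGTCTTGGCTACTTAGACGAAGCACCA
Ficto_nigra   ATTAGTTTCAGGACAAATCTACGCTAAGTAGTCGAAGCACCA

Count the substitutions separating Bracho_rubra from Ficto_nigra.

6

Differing sites — 17:G/A; 21:T/A; 22:G/C; 27:C/A; 28:T/G; 32:A/T.
That gives 6 mismatches out of 42 aligned sites, so the Hamming distance is 6.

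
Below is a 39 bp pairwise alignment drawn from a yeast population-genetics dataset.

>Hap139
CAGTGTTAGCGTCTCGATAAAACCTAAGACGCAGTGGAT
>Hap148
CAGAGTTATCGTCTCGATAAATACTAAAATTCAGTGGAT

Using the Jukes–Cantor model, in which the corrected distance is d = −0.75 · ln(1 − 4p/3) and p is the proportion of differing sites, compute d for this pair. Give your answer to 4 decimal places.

The sequences differ at positions 4 (T/A), 9 (G/T), 22 (A/T), 23 (C/A), 28 (G/A), 30 (C/T), 31 (G/T).
p = 7/39 = 0.179487.
d = −0.75 · ln(1 − (4/3)·0.179487) = −0.75 · ln(0.760684) = −0.75 · (-0.273537) = 0.2052.

0.2052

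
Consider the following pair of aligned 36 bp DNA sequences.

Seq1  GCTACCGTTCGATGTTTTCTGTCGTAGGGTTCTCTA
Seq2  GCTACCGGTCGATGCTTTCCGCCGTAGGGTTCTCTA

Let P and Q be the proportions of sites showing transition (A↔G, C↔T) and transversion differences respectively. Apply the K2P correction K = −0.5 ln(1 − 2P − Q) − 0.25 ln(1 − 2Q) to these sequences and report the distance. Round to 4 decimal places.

0.1224

The sequences differ at positions 8 (T/G, transversion), 15 (T/C, transition), 20 (T/C, transition), 22 (T/C, transition).
Of the 4 differences, 3 transitions and 1 transversion over 36 sites: P = 3/36 = 0.083333, Q = 1/36 = 0.027778.
d = −0.5·ln(0.805556) − 0.25·ln(0.944444) = −0.5·(-0.216223) − 0.25·(-0.057159) = 0.1224.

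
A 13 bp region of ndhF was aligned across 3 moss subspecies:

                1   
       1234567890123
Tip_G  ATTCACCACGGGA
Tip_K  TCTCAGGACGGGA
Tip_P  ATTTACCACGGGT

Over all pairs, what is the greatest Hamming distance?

6

Pairwise Hamming distances:
  Tip_G vs Tip_K: 4
  Tip_G vs Tip_P: 2
  Tip_K vs Tip_P: 6
The largest is 6, between Tip_K and Tip_P.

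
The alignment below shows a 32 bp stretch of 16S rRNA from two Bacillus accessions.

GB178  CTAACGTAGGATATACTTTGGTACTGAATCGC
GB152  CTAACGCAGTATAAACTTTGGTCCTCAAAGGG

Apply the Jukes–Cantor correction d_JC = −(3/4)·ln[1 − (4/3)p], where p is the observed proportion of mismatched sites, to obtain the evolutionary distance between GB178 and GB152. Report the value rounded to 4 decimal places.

0.3041

Differing sites — 7:T/C; 10:G/T; 14:T/A; 23:A/C; 26:G/C; 29:T/A; 30:C/G; 32:C/G.
p = 8/32 = 0.250000.
d = −0.75 · ln(1 − (4/3)·0.250000) = −0.75 · ln(0.666667) = −0.75 · (-0.405465) = 0.3041.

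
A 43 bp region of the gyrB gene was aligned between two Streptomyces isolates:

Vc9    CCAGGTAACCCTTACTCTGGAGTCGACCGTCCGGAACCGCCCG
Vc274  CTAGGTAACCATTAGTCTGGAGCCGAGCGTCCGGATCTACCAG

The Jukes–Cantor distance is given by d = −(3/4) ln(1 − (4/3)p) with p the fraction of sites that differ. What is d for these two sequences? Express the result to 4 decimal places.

Mismatches occur at site 2 (C/T), site 11 (C/A), site 15 (C/G), site 23 (T/C), site 27 (C/G), site 36 (A/T), site 38 (C/T), site 39 (G/A), site 42 (C/A).
p = 9/43 = 0.209302.
d = −0.75 · ln(1 − (4/3)·0.209302) = −0.75 · ln(0.720931) = −0.75 · (-0.327212) = 0.2454.

0.2454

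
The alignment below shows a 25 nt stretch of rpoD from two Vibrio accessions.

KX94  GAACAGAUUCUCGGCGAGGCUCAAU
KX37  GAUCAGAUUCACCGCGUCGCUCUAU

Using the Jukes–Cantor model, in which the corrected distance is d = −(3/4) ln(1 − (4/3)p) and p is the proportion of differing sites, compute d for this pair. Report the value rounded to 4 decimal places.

Mismatches occur at site 3 (A→U), site 11 (U→A), site 13 (G→C), site 17 (A→U), site 18 (G→C), site 23 (A→U).
p = 6/25 = 0.240000.
d = −0.75 · ln(1 − (4/3)·0.240000) = −0.75 · ln(0.680000) = −0.75 · (-0.385662) = 0.2892.

0.2892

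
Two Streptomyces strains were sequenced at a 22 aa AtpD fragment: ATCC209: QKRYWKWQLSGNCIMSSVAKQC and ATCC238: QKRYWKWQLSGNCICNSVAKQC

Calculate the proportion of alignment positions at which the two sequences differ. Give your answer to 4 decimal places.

Mismatches occur at site 15 (M↔C), site 16 (S↔N).
There are 2 differences over 22 sites, so p = 2/22 = 0.0909.

0.0909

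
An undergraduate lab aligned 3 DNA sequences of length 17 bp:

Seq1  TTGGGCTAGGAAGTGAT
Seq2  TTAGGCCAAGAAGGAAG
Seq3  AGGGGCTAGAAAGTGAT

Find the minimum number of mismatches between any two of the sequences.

3

Pairwise Hamming distances:
  Seq1 vs Seq2: 6
  Seq1 vs Seq3: 3
  Seq2 vs Seq3: 9
The smallest is 3, between Seq1 and Seq3.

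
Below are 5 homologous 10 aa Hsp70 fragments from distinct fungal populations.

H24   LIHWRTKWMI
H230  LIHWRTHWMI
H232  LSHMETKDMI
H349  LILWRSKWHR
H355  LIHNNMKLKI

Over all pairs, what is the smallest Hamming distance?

Pairwise Hamming distances:
  H24 vs H230: 1
  H24 vs H232: 4
  H24 vs H349: 4
  H24 vs H355: 5
  H230 vs H232: 5
  H230 vs H349: 5
  H230 vs H355: 6
  H232 vs H349: 8
  H232 vs H355: 6
  H349 vs H355: 7
The smallest is 1, between H24 and H230.

1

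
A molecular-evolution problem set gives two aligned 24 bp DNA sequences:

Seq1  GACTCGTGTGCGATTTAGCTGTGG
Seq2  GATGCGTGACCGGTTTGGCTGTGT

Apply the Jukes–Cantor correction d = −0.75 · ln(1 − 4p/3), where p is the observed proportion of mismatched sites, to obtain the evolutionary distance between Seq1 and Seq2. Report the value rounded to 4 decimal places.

0.3694

Mismatches occur at site 3 (C/T), site 4 (T/G), site 9 (T/A), site 10 (G/C), site 13 (A/G), site 17 (A/G), site 24 (G/T).
p = 7/24 = 0.291667.
d = −0.75 · ln(1 − (4/3)·0.291667) = −0.75 · ln(0.611111) = −0.75 · (-0.492477) = 0.3694.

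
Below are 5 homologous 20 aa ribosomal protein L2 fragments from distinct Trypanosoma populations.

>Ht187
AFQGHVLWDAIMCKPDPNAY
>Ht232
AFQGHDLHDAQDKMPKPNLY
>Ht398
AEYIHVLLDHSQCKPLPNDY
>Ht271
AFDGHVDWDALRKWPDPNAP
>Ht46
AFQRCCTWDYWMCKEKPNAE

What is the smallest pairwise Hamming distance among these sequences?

7

Pairwise Hamming distances:
  Ht187 vs Ht232: 8
  Ht187 vs Ht398: 9
  Ht187 vs Ht271: 7
  Ht187 vs Ht46: 9
  Ht232 vs Ht398: 12
  Ht232 vs Ht271: 10
  Ht232 vs Ht46: 13
  Ht398 vs Ht271: 13
  Ht398 vs Ht46: 14
  Ht271 vs Ht46: 13
The smallest is 7, between Ht187 and Ht271.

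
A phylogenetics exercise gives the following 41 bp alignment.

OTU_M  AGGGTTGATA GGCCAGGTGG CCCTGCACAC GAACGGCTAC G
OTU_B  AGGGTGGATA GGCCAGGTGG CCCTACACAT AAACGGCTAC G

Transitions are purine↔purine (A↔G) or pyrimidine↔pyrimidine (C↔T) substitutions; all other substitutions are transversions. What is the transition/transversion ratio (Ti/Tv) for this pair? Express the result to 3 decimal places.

3.000

The sequences differ at positions 6 (T/G, transversion), 25 (G/A, transition), 30 (C/T, transition), 31 (G/A, transition).
Of the 4 differences, 3 transitions and 1 transversion, so Ti/Tv = 3/1 = 3.000.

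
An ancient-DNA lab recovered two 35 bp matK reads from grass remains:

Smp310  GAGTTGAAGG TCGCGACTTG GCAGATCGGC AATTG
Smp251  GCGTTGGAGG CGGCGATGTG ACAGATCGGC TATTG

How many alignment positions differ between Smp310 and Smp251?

8

The sequences differ at positions 2 (A/C), 7 (A/G), 11 (T/C), 12 (C/G), 17 (C/T), 18 (T/G), 21 (G/A), 31 (A/T).
That gives 8 mismatches out of 35 aligned sites, so the Hamming distance is 8.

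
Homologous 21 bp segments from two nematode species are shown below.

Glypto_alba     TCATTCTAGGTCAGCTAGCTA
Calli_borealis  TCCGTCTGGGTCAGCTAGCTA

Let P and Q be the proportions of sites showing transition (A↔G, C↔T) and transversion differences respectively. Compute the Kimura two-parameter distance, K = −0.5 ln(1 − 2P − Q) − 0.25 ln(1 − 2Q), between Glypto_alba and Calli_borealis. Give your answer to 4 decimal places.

Mismatches occur at site 3 (A↔C, transversion), site 4 (T↔G, transversion), site 8 (A↔G, transition).
Of the 3 differences, 1 transition and 2 transversions over 21 sites: P = 1/21 = 0.047619, Q = 2/21 = 0.095238.
d = −0.5·ln(0.809524) − 0.25·ln(0.809524) = −0.5·(-0.211309) − 0.25·(-0.211309) = 0.1585.

0.1585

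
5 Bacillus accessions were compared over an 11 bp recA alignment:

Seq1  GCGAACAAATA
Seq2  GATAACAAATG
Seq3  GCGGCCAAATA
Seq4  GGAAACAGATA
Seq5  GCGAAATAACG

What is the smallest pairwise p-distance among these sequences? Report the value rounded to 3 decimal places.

0.182

Pairwise Hamming distances:
  Seq1 vs Seq2: 3
  Seq1 vs Seq3: 2
  Seq1 vs Seq4: 3
  Seq1 vs Seq5: 4
  Seq2 vs Seq3: 5
  Seq2 vs Seq4: 4
  Seq2 vs Seq5: 5
  Seq3 vs Seq4: 5
  Seq3 vs Seq5: 6
  Seq4 vs Seq5: 7
The smallest is 2 mismatches, between Seq1 and Seq3; p = 2/11 = 0.182.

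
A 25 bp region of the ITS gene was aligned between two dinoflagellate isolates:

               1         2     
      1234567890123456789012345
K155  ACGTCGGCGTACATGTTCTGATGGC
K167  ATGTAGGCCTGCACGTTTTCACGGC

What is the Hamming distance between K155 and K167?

The sequences differ at positions 2 (C/T), 5 (C/A), 9 (G/C), 11 (A/G), 14 (T/C), 18 (C/T), 20 (G/C), 22 (T/C).
That gives 8 mismatches out of 25 aligned sites, so the Hamming distance is 8.

8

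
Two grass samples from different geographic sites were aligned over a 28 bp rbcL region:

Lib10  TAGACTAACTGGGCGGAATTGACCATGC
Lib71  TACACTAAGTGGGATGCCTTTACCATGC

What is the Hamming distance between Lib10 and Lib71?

7

The sequences differ at positions 3 (G/C), 9 (C/G), 14 (C/A), 15 (G/T), 17 (A/C), 18 (A/C), 21 (G/T).
That gives 7 mismatches out of 28 aligned sites, so the Hamming distance is 7.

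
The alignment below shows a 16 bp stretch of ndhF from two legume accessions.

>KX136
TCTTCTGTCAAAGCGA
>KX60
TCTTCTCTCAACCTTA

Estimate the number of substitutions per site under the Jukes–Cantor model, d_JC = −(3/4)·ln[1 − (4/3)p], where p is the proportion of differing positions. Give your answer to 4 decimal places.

Mismatches occur at site 7 (G↔C), site 12 (A↔C), site 13 (G↔C), site 14 (C↔T), site 15 (G↔T).
p = 5/16 = 0.312500.
d = −0.75 · ln(1 − (4/3)·0.312500) = −0.75 · ln(0.583333) = −0.75 · (-0.538997) = 0.4042.

0.4042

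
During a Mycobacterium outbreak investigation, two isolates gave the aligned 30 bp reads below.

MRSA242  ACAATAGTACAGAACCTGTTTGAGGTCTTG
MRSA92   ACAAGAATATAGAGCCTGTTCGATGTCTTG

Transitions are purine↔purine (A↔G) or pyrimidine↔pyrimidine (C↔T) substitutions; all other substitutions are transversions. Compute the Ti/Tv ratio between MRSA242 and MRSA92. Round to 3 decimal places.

Differing sites — 5:T/G (Tv); 7:G/A (Ti); 10:C/T (Ti); 14:A/G (Ti); 21:T/C (Ti); 24:G/T (Tv).
Of the 6 differences, 4 transitions and 2 transversions, so Ti/Tv = 4/2 = 2.000.

2.000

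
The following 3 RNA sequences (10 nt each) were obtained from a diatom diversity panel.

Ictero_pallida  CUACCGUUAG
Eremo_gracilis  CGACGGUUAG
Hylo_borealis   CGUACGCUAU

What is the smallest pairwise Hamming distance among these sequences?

2

Pairwise Hamming distances:
  Ictero_pallida vs Eremo_gracilis: 2
  Ictero_pallida vs Hylo_borealis: 5
  Eremo_gracilis vs Hylo_borealis: 5
The smallest is 2, between Ictero_pallida and Eremo_gracilis.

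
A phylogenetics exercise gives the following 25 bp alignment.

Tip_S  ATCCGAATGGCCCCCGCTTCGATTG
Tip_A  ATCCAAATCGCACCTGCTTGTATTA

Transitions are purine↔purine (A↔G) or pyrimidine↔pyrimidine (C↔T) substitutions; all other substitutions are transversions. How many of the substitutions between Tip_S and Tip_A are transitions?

The sequences differ at positions 5 (G/A, transition), 9 (G/C, transversion), 12 (C/A, transversion), 15 (C/T, transition), 20 (C/G, transversion), 21 (G/T, transversion), 25 (G/A, transition).
Of the 7 differences, 3 transitions and 4 transversions, so the answer is 3.

3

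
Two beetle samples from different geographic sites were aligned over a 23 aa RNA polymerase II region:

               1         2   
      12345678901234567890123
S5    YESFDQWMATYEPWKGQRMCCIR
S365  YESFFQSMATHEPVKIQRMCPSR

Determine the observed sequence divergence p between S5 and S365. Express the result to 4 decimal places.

The sequences differ at positions 5 (D/F), 7 (W/S), 11 (Y/H), 14 (W/V), 16 (G/I), 21 (C/P), 22 (I/S).
There are 7 differences over 23 sites, so p = 7/23 = 0.3043.

0.3043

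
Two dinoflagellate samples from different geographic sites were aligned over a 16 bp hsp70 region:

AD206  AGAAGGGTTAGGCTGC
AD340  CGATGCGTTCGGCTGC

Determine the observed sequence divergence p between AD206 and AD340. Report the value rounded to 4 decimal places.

Differing sites — 1:A/C; 4:A/T; 6:G/C; 10:A/C.
There are 4 differences over 16 sites, so p = 4/16 = 0.2500.

0.2500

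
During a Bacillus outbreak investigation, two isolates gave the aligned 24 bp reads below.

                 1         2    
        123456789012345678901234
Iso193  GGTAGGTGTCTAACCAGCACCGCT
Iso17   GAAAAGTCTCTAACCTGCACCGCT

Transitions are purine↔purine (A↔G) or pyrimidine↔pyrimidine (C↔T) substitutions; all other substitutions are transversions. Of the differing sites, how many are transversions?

Differing sites — 2:G/A (Ti); 3:T/A (Tv); 5:G/A (Ti); 8:G/C (Tv); 16:A/T (Tv).
Of the 5 differences, 2 transitions and 3 transversions, so the answer is 3.

3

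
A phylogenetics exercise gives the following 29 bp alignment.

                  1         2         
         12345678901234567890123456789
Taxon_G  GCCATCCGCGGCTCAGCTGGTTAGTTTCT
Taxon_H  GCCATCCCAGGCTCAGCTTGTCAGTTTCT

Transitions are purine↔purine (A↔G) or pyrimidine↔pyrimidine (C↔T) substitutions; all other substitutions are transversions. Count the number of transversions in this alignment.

The sequences differ at positions 8 (G/C, transversion), 9 (C/A, transversion), 19 (G/T, transversion), 22 (T/C, transition).
Of the 4 differences, 1 transition and 3 transversions, so the answer is 3.

3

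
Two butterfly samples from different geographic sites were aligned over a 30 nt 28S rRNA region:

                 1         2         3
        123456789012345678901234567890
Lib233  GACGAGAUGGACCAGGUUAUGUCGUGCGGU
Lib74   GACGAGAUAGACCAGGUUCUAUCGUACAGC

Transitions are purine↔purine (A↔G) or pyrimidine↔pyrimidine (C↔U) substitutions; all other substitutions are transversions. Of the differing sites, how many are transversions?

Differing sites — 9:G/A (Ti); 19:A/C (Tv); 21:G/A (Ti); 26:G/A (Ti); 28:G/A (Ti); 30:U/C (Ti).
Of the 6 differences, 5 transitions and 1 transversion, so the answer is 1.

1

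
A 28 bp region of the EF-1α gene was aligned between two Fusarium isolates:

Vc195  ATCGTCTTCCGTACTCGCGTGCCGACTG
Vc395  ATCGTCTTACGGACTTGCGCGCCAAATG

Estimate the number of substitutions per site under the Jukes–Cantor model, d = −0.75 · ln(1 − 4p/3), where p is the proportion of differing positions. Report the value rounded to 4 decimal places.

0.2524

The sequences differ at positions 9 (C/A), 12 (T/G), 16 (C/T), 20 (T/C), 24 (G/A), 26 (C/A).
p = 6/28 = 0.214286.
d = −0.75 · ln(1 − (4/3)·0.214286) = −0.75 · ln(0.714285) = −0.75 · (-0.336473) = 0.2524.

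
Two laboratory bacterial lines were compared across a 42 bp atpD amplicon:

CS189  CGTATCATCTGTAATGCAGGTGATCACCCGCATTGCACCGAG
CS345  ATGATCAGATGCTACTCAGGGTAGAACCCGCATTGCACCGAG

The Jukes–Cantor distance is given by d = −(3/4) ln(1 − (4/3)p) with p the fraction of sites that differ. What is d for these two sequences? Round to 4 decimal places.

Differing sites — 1:C/A; 2:G/T; 3:T/G; 8:T/G; 9:C/A; 12:T/C; 13:A/T; 15:T/C; 16:G/T; 21:T/G; 22:G/T; 24:T/G; 25:C/A.
p = 13/42 = 0.309524.
d = −0.75 · ln(1 − (4/3)·0.309524) = −0.75 · ln(0.587301) = −0.75 · (-0.532218) = 0.3992.

0.3992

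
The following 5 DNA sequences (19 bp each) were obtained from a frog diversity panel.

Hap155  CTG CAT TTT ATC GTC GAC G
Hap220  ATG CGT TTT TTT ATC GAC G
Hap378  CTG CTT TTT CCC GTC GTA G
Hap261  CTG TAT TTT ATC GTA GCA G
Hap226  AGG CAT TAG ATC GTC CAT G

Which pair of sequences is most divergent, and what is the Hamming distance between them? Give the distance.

10

Pairwise Hamming distances:
  Hap155 vs Hap220: 5
  Hap155 vs Hap378: 5
  Hap155 vs Hap261: 4
  Hap155 vs Hap226: 6
  Hap220 vs Hap378: 8
  Hap220 vs Hap261: 9
  Hap220 vs Hap226: 9
  Hap378 vs Hap261: 6
  Hap378 vs Hap226: 10
  Hap261 vs Hap226: 9
The largest is 10, between Hap378 and Hap226.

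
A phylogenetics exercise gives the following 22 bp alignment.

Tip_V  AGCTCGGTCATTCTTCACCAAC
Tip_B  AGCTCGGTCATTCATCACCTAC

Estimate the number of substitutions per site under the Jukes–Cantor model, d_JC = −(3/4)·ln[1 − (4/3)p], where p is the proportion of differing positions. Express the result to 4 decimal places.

0.0969

Mismatches occur at site 14 (T/A), site 20 (A/T).
p = 2/22 = 0.090909.
d = −0.75 · ln(1 − (4/3)·0.090909) = −0.75 · ln(0.878788) = −0.75 · (-0.129212) = 0.0969.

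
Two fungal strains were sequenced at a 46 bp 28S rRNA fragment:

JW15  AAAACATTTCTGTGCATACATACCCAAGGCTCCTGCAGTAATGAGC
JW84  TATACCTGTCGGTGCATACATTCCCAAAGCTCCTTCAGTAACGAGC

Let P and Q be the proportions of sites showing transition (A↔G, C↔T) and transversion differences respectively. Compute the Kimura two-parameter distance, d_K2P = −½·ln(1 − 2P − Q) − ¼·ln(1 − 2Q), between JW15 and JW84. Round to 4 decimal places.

Differing sites — 1:A/T (Tv); 3:A/T (Tv); 6:A/C (Tv); 8:T/G (Tv); 11:T/G (Tv); 22:A/T (Tv); 28:G/A (Ti); 35:G/T (Tv); 42:T/C (Ti).
Of the 9 differences, 2 transitions and 7 transversions over 46 sites: P = 2/46 = 0.043478, Q = 7/46 = 0.152174.
d = −0.5·ln(0.760870) − 0.25·ln(0.695652) = −0.5·(-0.273293) − 0.25·(-0.362906) = 0.2274.

0.2274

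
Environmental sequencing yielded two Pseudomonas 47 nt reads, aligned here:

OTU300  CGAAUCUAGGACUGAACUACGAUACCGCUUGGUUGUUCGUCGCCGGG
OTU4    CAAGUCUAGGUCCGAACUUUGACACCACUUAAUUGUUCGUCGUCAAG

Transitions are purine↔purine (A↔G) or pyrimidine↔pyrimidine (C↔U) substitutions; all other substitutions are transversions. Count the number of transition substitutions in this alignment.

The sequences differ at positions 2 (G/A, transition), 4 (A/G, transition), 11 (A/U, transversion), 13 (U/C, transition), 19 (A/U, transversion), 20 (C/U, transition), 23 (U/C, transition), 27 (G/A, transition), 31 (G/A, transition), 32 (G/A, transition), 43 (C/U, transition), 45 (G/A, transition), 46 (G/A, transition).
Of the 13 differences, 11 transitions and 2 transversions, so the answer is 11.

11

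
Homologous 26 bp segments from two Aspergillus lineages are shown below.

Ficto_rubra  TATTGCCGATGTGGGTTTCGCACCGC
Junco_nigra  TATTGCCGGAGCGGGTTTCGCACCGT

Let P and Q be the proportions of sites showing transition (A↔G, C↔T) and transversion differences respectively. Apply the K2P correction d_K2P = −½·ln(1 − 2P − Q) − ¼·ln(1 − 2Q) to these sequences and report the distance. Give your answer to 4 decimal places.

0.1768

Mismatches occur at site 9 (A/G, transition), site 10 (T/A, transversion), site 12 (T/C, transition), site 26 (C/T, transition).
Of the 4 differences, 3 transitions and 1 transversion over 26 sites: P = 3/26 = 0.115385, Q = 1/26 = 0.038462.
d = −0.5·ln(0.730768) − 0.25·ln(0.923076) = −0.5·(-0.313659) − 0.25·(-0.080044) = 0.1768.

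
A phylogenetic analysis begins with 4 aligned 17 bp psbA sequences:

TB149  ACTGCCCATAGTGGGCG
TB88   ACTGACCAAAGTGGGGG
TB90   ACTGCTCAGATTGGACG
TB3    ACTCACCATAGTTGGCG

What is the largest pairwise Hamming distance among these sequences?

7

Pairwise Hamming distances:
  TB149 vs TB88: 3
  TB149 vs TB90: 4
  TB149 vs TB3: 3
  TB88 vs TB90: 6
  TB88 vs TB3: 4
  TB90 vs TB3: 7
The largest is 7, between TB90 and TB3.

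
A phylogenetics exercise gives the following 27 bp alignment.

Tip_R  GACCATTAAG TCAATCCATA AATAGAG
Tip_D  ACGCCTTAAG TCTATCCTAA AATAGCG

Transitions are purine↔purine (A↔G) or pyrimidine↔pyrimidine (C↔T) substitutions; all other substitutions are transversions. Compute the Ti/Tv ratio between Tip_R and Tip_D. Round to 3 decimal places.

The sequences differ at positions 1 (G/A, transition), 2 (A/C, transversion), 3 (C/G, transversion), 5 (A/C, transversion), 13 (A/T, transversion), 18 (A/T, transversion), 19 (T/A, transversion), 26 (A/C, transversion).
Of the 8 differences, 1 transition and 7 transversions, so Ti/Tv = 1/7 = 0.143.

0.143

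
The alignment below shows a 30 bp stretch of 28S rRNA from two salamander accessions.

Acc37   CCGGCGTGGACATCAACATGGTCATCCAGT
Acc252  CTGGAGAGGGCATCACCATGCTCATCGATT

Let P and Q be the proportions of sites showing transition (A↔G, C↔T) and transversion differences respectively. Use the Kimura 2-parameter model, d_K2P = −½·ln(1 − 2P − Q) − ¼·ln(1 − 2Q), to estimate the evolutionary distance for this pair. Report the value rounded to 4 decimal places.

The sequences differ at positions 2 (C/T, transition), 5 (C/A, transversion), 7 (T/A, transversion), 10 (A/G, transition), 16 (A/C, transversion), 21 (G/C, transversion), 27 (C/G, transversion), 29 (G/T, transversion).
Of the 8 differences, 2 transitions and 6 transversions over 30 sites: P = 2/30 = 0.066667, Q = 6/30 = 0.200000.
d = −0.5·ln(0.666666) − 0.25·ln(0.600000) = −0.5·(-0.405466) − 0.25·(-0.510826) = 0.3304.

0.3304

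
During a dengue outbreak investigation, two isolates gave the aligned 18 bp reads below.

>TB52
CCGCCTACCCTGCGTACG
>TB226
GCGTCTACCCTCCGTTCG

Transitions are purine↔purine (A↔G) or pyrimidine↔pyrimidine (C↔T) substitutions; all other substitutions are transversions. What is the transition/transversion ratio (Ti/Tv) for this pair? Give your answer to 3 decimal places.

0.333

The sequences differ at positions 1 (C/G, transversion), 4 (C/T, transition), 12 (G/C, transversion), 16 (A/T, transversion).
Of the 4 differences, 1 transition and 3 transversions, so Ti/Tv = 1/3 = 0.333.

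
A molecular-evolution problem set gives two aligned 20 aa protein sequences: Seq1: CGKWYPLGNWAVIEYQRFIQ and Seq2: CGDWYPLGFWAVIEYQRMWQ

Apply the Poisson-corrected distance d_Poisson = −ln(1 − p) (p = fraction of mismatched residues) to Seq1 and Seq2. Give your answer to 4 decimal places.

0.2231

Mismatches occur at site 3 (K/D), site 9 (N/F), site 18 (F/M), site 19 (I/W).
p = 4/20 = 0.200000.
d = −ln(1 − 0.200000) = −ln(0.800000) = 0.2231.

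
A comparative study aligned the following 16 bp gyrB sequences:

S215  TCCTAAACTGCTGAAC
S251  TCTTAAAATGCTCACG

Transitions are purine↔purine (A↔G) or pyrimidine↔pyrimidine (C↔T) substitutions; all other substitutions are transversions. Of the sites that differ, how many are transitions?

1

Mismatches occur at site 3 (C↔T, transition), site 8 (C↔A, transversion), site 13 (G↔C, transversion), site 15 (A↔C, transversion), site 16 (C↔G, transversion).
Of the 5 differences, 1 transition and 4 transversions, so the answer is 1.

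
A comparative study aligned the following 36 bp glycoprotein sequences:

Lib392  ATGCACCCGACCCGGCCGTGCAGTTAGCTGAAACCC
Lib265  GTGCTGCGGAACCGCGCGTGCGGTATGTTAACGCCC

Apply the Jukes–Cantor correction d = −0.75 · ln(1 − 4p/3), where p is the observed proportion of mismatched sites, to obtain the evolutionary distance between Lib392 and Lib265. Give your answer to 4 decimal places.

0.5482

The sequences differ at positions 1 (A/G), 5 (A/T), 6 (C/G), 8 (C/G), 11 (C/A), 15 (G/C), 16 (C/G), 22 (A/G), 25 (T/A), 26 (A/T), 28 (C/T), 30 (G/A), 32 (A/C), 33 (A/G).
p = 14/36 = 0.388889.
d = −0.75 · ln(1 − (4/3)·0.388889) = −0.75 · ln(0.481481) = −0.75 · (-0.730889) = 0.5482.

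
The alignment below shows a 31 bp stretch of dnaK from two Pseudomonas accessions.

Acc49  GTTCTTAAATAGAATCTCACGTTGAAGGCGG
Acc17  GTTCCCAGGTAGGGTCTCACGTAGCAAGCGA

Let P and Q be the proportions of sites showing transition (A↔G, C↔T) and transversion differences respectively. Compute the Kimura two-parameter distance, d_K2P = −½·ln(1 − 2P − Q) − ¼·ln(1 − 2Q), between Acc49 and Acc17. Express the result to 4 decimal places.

0.4691

The sequences differ at positions 5 (T/C, transition), 6 (T/C, transition), 8 (A/G, transition), 9 (A/G, transition), 13 (A/G, transition), 14 (A/G, transition), 23 (T/A, transversion), 25 (A/C, transversion), 27 (G/A, transition), 31 (G/A, transition).
Of the 10 differences, 8 transitions and 2 transversions over 31 sites: P = 8/31 = 0.258065, Q = 2/31 = 0.064516.
d = −0.5·ln(0.419354) − 0.25·ln(0.870968) = −0.5·(-0.869040) − 0.25·(-0.138150) = 0.4691.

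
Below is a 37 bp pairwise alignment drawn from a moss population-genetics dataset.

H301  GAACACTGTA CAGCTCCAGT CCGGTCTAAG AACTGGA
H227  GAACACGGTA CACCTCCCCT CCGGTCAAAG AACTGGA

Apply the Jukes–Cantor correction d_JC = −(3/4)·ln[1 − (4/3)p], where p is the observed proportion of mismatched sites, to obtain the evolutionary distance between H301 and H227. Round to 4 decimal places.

The sequences differ at positions 7 (T/G), 13 (G/C), 18 (A/C), 19 (G/C), 27 (T/A).
p = 5/37 = 0.135135.
d = −0.75 · ln(1 − (4/3)·0.135135) = −0.75 · ln(0.819820) = −0.75 · (-0.198670) = 0.1490.

0.1490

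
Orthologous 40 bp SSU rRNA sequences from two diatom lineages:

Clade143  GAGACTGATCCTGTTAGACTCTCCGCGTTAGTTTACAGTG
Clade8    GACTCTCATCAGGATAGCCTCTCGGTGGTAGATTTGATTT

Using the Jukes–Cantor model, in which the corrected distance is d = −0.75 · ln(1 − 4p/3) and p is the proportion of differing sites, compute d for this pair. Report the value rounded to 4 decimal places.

Mismatches occur at site 3 (G→C), site 4 (A→T), site 7 (G→C), site 11 (C→A), site 12 (T→G), site 14 (T→A), site 18 (A→C), site 24 (C→G), site 26 (C→T), site 28 (T→G), site 32 (T→A), site 35 (A→T), site 36 (C→G), site 38 (G→T), site 40 (G→T).
p = 15/40 = 0.375000.
d = −0.75 · ln(1 − (4/3)·0.375000) = −0.75 · ln(0.500000) = −0.75 · (-0.693147) = 0.5199.

0.5199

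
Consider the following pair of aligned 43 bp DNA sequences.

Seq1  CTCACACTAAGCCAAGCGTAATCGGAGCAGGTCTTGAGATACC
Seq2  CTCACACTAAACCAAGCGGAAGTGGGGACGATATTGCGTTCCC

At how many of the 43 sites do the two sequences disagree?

The sequences differ at positions 11 (G/A), 19 (T/G), 22 (T/G), 23 (C/T), 26 (A/G), 28 (C/A), 29 (A/C), 31 (G/A), 33 (C/A), 37 (A/C), 39 (A/T), 41 (A/C).
That gives 12 mismatches out of 43 aligned sites, so the Hamming distance is 12.

12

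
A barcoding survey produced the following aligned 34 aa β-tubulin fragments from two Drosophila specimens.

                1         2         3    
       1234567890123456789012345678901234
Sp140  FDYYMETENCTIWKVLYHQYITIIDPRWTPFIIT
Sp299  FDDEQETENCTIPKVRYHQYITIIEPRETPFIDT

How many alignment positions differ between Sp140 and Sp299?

8

Differing sites — 3:Y/D; 4:Y/E; 5:M/Q; 13:W/P; 16:L/R; 25:D/E; 28:W/E; 33:I/D.
That gives 8 mismatches out of 34 aligned sites, so the Hamming distance is 8.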